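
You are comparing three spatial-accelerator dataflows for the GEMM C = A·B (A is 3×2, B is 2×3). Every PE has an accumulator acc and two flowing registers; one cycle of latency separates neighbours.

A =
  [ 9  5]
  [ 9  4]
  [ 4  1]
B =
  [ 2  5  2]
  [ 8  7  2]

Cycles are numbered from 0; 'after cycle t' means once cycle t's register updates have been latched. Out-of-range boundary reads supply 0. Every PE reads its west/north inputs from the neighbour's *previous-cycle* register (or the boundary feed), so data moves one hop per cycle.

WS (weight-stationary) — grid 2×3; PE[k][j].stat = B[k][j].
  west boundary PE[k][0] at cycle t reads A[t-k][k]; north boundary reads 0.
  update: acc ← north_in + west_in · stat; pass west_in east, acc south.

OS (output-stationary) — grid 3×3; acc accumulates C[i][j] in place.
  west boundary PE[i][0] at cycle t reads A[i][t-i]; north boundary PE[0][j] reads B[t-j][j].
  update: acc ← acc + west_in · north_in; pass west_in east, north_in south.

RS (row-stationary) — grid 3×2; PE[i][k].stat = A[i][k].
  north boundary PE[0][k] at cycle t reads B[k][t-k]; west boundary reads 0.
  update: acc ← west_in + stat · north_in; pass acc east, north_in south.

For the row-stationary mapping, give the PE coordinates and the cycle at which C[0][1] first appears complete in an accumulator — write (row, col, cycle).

(row, col, cycle) = (0, 1, 2)

RS — PE[0][1] is where C[0][1] collects:
  cycle 0: PE[0][1] → acc 0, east 0, south 0
  cycle 1: PE[0][1] → acc 58, east 58, south 8
  cycle 2: PE[0][1] → acc 80, east 80, south 7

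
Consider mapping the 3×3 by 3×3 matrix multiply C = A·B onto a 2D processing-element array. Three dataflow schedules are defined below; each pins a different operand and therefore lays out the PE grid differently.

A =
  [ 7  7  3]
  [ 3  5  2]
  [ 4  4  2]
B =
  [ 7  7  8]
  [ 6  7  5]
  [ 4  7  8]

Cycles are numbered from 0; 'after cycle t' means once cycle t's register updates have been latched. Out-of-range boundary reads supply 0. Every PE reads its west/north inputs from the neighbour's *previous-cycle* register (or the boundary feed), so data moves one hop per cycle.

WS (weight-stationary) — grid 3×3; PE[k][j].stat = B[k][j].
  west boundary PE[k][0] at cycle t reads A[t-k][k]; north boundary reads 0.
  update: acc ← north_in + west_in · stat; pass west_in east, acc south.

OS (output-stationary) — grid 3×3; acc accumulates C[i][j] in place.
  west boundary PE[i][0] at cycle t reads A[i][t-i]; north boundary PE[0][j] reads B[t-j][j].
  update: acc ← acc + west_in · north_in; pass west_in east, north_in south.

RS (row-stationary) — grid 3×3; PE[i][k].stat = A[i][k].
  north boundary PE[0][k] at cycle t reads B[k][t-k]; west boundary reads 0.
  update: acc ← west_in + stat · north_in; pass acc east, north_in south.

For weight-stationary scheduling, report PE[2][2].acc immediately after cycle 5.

WS on a 3×3 grid — tracing PE[2][2] and its feeders:
  t=0 PE[1][2]: acc=0 h=0 v=0
  t=0 PE[2][1]: acc=0 h=0 v=0
  t=0 PE[2][2]: acc=0 h=0 v=0
  t=1 PE[1][2]: acc=0 h=0 v=0
  t=1 PE[2][1]: acc=0 h=0 v=0
  t=1 PE[2][2]: acc=0 h=0 v=0
  t=2 PE[1][2]: acc=0 h=0 v=0
  t=2 PE[2][1]: acc=0 h=0 v=0
  t=2 PE[2][2]: acc=0 h=0 v=0
  t=3 PE[1][2]: acc=91 h=7 v=91
  t=3 PE[2][1]: acc=119 h=3 v=119
  t=3 PE[2][2]: acc=0 h=0 v=0
  t=4 PE[1][2]: acc=49 h=5 v=49
  t=4 PE[2][1]: acc=70 h=2 v=70
  t=4 PE[2][2]: acc=115 h=3 v=115
  t=5 PE[1][2]: acc=52 h=4 v=52
  t=5 PE[2][1]: acc=70 h=2 v=70
  t=5 PE[2][2]: acc=65 h=2 v=65

PE[2][2].acc = 65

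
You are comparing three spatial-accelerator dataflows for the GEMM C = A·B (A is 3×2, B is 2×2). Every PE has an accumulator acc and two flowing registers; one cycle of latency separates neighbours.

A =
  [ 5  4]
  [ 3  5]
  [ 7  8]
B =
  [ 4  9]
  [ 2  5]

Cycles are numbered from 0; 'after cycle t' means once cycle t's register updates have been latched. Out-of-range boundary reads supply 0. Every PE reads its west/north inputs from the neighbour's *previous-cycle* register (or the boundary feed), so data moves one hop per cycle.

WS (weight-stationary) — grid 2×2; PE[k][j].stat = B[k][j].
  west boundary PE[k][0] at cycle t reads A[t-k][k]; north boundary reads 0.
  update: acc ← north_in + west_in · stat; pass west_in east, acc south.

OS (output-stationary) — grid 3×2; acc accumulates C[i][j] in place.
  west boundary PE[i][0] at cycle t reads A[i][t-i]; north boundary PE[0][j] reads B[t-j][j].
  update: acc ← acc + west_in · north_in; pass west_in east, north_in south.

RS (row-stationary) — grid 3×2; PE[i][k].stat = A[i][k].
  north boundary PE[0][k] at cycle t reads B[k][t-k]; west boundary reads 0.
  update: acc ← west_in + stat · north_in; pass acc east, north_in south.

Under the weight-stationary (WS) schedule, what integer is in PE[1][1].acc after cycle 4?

WS on a 2×2 grid — tracing PE[1][1] and its feeders:
  [0] (0,1) acc=0 (h:0 v:0)
  [0] (1,0) acc=0 (h:0 v:0)
  [0] (1,1) acc=0 (h:0 v:0)
  [1] (0,1) acc=45 (h:5 v:45)
  [1] (1,0) acc=28 (h:4 v:28)
  [1] (1,1) acc=0 (h:0 v:0)
  [2] (0,1) acc=27 (h:3 v:27)
  [2] (1,0) acc=22 (h:5 v:22)
  [2] (1,1) acc=65 (h:4 v:65)
  [3] (0,1) acc=63 (h:7 v:63)
  [3] (1,0) acc=44 (h:8 v:44)
  [3] (1,1) acc=52 (h:5 v:52)
  [4] (0,1) acc=0 (h:0 v:0)
  [4] (1,0) acc=0 (h:0 v:0)
  [4] (1,1) acc=103 (h:8 v:103)

PE[1][1].acc = 103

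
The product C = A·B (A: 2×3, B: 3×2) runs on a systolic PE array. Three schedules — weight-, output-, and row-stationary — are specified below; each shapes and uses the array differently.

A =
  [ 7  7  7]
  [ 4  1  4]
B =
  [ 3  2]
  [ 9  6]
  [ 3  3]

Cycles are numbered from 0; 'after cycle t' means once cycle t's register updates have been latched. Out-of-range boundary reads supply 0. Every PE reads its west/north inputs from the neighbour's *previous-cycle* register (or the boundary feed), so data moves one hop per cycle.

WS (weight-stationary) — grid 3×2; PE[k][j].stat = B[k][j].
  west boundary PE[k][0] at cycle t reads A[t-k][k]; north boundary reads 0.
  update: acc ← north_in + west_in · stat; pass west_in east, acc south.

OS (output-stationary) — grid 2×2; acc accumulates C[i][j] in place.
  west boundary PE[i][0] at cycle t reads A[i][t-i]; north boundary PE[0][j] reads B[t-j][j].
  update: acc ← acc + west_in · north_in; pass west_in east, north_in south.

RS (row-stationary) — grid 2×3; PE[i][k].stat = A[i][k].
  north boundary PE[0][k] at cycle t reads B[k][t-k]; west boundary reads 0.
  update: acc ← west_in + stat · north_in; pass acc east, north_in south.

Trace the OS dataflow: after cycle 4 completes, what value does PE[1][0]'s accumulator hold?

PE[1][0].acc = 33

OS (2×2). Following PE[1][0] plus its west/north inputs:
  step 0 · PE0,0: acc=21; fwd→7 fwd↓3
  step 0 · PE1,0: acc=0; fwd→0 fwd↓0
  step 1 · PE0,0: acc=84; fwd→7 fwd↓9
  step 1 · PE1,0: acc=12; fwd→4 fwd↓3
  step 2 · PE0,0: acc=105; fwd→7 fwd↓3
  step 2 · PE1,0: acc=21; fwd→1 fwd↓9
  step 3 · PE0,0: acc=105; fwd→0 fwd↓0
  step 3 · PE1,0: acc=33; fwd→4 fwd↓3
  step 4 · PE0,0: acc=105; fwd→0 fwd↓0
  step 4 · PE1,0: acc=33; fwd→0 fwd↓0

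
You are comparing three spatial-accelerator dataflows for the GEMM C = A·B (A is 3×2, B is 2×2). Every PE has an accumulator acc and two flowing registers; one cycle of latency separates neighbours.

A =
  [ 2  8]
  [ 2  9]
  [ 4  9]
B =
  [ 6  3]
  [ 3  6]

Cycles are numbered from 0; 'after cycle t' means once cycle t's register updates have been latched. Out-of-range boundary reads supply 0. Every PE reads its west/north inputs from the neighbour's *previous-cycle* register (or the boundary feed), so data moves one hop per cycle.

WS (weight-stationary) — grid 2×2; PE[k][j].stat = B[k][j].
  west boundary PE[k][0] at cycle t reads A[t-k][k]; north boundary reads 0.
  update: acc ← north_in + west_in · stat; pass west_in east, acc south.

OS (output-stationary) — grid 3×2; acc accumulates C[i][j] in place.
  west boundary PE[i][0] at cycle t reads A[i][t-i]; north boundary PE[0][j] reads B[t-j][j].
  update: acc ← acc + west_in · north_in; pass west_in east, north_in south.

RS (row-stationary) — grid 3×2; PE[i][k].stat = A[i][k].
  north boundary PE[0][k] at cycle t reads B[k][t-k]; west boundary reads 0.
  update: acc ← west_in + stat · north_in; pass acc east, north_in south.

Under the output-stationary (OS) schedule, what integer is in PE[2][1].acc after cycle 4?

OS (3×2). Following PE[2][1] plus its west/north inputs:
  cycle 0: PE[1][1] → acc 0, east 0, south 0
  cycle 0: PE[2][0] → acc 0, east 0, south 0
  cycle 0: PE[2][1] → acc 0, east 0, south 0
  cycle 1: PE[1][1] → acc 0, east 0, south 0
  cycle 1: PE[2][0] → acc 0, east 0, south 0
  cycle 1: PE[2][1] → acc 0, east 0, south 0
  cycle 2: PE[1][1] → acc 6, east 2, south 3
  cycle 2: PE[2][0] → acc 24, east 4, south 6
  cycle 2: PE[2][1] → acc 0, east 0, south 0
  cycle 3: PE[1][1] → acc 60, east 9, south 6
  cycle 3: PE[2][0] → acc 51, east 9, south 3
  cycle 3: PE[2][1] → acc 12, east 4, south 3
  cycle 4: PE[1][1] → acc 60, east 0, south 0
  cycle 4: PE[2][0] → acc 51, east 0, south 0
  cycle 4: PE[2][1] → acc 66, east 9, south 6

PE[2][1].acc = 66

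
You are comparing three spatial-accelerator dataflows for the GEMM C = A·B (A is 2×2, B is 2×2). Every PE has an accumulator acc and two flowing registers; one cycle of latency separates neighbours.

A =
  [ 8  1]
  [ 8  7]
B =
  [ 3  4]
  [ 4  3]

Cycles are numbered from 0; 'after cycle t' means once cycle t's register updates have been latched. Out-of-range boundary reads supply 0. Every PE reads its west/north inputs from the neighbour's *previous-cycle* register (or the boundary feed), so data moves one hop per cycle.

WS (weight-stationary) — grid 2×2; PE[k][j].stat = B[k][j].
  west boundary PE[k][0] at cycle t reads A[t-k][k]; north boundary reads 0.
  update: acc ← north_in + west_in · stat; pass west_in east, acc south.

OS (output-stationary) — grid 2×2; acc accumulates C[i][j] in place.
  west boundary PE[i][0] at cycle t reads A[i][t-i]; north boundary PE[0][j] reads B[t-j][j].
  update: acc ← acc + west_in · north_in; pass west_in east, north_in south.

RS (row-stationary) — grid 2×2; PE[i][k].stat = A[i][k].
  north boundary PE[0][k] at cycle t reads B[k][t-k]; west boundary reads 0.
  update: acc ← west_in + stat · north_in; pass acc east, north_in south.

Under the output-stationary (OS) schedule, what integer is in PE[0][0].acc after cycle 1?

OS 2×2: PE[0][0] cycle-by-cycle (with neighbour feeds):
  cycle 0: PE[0][0] → acc 24, east 8, south 3
  cycle 1: PE[0][0] → acc 28, east 1, south 4

PE[0][0].acc = 28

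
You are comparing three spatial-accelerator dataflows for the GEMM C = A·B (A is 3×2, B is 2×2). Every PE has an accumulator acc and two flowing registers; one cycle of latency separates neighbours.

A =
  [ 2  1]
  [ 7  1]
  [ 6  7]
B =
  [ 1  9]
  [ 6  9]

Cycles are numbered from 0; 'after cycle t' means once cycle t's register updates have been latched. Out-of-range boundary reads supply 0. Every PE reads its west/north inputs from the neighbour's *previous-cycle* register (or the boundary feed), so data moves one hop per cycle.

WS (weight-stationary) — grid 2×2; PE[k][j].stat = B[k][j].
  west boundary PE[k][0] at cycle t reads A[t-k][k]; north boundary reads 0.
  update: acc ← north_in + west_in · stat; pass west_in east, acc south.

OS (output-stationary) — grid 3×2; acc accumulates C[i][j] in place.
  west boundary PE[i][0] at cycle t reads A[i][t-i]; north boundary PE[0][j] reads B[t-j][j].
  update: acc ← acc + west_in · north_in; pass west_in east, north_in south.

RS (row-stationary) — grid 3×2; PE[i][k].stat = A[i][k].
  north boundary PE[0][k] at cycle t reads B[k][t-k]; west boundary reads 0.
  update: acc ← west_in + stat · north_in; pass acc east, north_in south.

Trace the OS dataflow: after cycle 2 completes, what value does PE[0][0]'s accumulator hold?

OS on a 3×2 grid — tracing PE[0][0] and its feeders:
  t=0 PE[0][0]: acc=2 h=2 v=1
  t=1 PE[0][0]: acc=8 h=1 v=6
  t=2 PE[0][0]: acc=8 h=0 v=0

PE[0][0].acc = 8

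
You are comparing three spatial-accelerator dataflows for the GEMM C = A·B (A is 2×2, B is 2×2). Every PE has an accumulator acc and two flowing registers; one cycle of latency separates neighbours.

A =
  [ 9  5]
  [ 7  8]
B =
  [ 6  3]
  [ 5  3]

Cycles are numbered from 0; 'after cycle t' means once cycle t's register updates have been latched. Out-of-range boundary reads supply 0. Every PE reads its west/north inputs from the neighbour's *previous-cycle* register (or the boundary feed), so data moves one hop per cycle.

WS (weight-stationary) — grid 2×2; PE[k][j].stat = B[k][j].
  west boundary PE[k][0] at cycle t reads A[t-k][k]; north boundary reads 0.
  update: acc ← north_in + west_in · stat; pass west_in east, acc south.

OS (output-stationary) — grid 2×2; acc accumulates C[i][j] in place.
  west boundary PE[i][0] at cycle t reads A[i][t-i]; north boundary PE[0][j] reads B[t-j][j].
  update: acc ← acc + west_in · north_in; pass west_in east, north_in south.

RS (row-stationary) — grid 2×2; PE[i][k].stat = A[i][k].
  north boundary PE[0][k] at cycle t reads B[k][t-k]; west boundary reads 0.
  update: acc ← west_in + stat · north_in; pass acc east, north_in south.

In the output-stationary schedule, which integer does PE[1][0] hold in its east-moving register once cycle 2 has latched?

register = 8

OS (2×2). Following PE[1][0] plus its west/north inputs:
  t=0 PE[0][0]: acc=54 h=9 v=6
  t=0 PE[1][0]: acc=0 h=0 v=0
  t=1 PE[0][0]: acc=79 h=5 v=5
  t=1 PE[1][0]: acc=42 h=7 v=6
  t=2 PE[0][0]: acc=79 h=0 v=0
  t=2 PE[1][0]: acc=82 h=8 v=5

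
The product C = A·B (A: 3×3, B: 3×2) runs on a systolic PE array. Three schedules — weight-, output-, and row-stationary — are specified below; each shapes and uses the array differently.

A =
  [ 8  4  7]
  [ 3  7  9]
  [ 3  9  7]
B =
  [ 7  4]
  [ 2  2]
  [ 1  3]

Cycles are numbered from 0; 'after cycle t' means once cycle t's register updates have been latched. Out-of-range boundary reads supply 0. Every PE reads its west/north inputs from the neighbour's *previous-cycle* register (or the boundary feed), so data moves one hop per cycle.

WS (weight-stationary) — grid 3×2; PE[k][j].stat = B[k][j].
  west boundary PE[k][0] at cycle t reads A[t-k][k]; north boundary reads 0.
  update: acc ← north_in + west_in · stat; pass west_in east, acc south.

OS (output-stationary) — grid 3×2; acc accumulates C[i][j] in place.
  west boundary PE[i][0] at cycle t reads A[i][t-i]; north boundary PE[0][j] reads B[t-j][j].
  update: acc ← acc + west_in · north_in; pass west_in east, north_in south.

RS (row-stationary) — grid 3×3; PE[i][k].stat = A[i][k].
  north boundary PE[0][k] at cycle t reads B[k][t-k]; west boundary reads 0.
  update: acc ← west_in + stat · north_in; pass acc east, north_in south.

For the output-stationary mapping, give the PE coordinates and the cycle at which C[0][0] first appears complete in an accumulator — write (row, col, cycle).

(row, col, cycle) = (0, 0, 2)

Under OS, C[0][0] lands at PE[0][0]:
  @0  [0,0]  acc 56  |  →8  ↓7
  @1  [0,0]  acc 64  |  →4  ↓2
  @2  [0,0]  acc 71  |  →7  ↓1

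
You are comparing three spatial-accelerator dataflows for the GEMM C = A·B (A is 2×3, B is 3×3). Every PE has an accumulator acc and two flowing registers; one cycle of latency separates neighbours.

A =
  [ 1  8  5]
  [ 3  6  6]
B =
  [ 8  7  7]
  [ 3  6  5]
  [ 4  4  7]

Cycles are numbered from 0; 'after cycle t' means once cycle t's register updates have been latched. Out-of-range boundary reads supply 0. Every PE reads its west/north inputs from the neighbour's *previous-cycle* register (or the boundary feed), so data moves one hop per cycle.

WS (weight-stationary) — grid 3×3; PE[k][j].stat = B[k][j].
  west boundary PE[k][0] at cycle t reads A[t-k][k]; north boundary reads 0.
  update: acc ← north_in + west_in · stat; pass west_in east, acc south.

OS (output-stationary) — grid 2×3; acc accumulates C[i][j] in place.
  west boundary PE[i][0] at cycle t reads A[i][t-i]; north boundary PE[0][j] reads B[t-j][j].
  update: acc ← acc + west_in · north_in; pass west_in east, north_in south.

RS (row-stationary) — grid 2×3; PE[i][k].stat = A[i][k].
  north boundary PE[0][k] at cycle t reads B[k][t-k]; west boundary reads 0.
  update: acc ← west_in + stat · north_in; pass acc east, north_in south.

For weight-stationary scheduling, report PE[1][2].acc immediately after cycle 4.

Tracing WS — 3×3 array, target PE[1][2]:
  c0 r0c2: 0 / 0 / 0
  c0 r1c1: 0 / 0 / 0
  c0 r1c2: 0 / 0 / 0
  c1 r0c2: 0 / 0 / 0
  c1 r1c1: 0 / 0 / 0
  c1 r1c2: 0 / 0 / 0
  c2 r0c2: 7 / 1 / 7
  c2 r1c1: 55 / 8 / 55
  c2 r1c2: 0 / 0 / 0
  c3 r0c2: 21 / 3 / 21
  c3 r1c1: 57 / 6 / 57
  c3 r1c2: 47 / 8 / 47
  c4 r0c2: 0 / 0 / 0
  c4 r1c1: 0 / 0 / 0
  c4 r1c2: 51 / 6 / 51

PE[1][2].acc = 51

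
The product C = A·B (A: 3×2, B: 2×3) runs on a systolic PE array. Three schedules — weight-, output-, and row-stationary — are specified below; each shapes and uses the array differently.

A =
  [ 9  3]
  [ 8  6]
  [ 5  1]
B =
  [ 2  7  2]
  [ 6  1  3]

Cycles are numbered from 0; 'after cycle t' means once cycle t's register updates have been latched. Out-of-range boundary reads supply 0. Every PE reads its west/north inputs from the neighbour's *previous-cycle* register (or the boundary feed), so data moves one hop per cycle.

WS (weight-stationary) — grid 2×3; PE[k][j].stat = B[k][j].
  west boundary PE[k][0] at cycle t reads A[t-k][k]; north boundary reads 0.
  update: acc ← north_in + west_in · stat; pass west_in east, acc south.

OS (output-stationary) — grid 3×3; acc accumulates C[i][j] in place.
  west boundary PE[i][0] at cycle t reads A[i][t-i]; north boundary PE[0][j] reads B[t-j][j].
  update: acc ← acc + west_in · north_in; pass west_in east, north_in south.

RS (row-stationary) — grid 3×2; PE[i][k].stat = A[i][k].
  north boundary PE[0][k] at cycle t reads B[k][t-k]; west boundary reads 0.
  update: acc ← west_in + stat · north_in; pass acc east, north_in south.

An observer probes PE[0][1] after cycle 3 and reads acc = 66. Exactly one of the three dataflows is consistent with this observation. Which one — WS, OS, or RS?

— WS: 2×3; PE[0][1] trace:
  after 0 — PE[0][1] acc=0, pass-E 0, pass-S 0
  after 1 — PE[0][1] acc=63, pass-E 9, pass-S 63
  after 2 — PE[0][1] acc=56, pass-E 8, pass-S 56
  after 3 — PE[0][1] acc=35, pass-E 5, pass-S 35
— OS: 3×3; PE[0][1] trace:
  after 0 — PE[0][1] acc=0, pass-E 0, pass-S 0
  after 1 — PE[0][1] acc=63, pass-E 9, pass-S 7
  after 2 — PE[0][1] acc=66, pass-E 3, pass-S 1
  after 3 — PE[0][1] acc=66, pass-E 0, pass-S 0
— RS: 3×2; PE[0][1] trace:
  after 0 — PE[0][1] acc=0, pass-E 0, pass-S 0
  after 1 — PE[0][1] acc=36, pass-E 36, pass-S 6
  after 2 — PE[0][1] acc=66, pass-E 66, pass-S 1
  after 3 — PE[0][1] acc=27, pass-E 27, pass-S 3

dataflow = OS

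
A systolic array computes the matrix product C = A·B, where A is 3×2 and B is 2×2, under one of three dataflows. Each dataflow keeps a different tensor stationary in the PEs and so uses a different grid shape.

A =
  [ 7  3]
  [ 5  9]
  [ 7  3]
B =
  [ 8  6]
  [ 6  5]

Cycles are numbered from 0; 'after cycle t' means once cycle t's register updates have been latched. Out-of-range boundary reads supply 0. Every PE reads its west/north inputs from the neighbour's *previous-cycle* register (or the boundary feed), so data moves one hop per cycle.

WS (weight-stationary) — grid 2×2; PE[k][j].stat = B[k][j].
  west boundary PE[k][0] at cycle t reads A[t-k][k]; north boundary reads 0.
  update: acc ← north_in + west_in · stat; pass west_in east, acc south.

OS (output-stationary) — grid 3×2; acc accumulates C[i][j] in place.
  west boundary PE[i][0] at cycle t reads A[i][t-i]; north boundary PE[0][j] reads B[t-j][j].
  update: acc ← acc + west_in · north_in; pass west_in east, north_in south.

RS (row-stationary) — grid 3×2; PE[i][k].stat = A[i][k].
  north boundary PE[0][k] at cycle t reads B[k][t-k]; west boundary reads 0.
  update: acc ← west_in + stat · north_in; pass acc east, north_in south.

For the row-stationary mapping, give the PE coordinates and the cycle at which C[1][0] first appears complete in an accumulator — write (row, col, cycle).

RS: C[1][0] accumulates in PE[1][1]:
  step 0 · PE1,1: acc=0; fwd→0 fwd↓0
  step 1 · PE1,1: acc=0; fwd→0 fwd↓0
  step 2 · PE1,1: acc=94; fwd→94 fwd↓6

(row, col, cycle) = (1, 1, 2)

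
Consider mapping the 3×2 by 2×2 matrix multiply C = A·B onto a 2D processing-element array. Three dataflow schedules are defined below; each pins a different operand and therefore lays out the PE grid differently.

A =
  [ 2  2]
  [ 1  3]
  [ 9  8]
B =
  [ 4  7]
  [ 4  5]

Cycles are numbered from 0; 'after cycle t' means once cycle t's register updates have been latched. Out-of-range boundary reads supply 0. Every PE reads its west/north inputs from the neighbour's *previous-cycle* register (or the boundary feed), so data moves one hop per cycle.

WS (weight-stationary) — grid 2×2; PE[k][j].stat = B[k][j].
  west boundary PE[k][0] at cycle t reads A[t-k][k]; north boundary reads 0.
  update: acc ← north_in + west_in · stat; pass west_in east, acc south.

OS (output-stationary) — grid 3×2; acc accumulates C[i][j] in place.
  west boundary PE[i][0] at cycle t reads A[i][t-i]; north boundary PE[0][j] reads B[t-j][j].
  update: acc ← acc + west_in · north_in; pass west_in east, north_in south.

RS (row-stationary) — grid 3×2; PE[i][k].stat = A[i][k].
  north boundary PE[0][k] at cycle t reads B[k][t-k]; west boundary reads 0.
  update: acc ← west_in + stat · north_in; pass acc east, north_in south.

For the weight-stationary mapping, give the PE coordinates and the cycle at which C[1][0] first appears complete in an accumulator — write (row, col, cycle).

WS — PE[1][0] is where C[1][0] collects:
  step 0 · PE1,0: acc=0; fwd→0 fwd↓0
  step 1 · PE1,0: acc=16; fwd→2 fwd↓16
  step 2 · PE1,0: acc=16; fwd→3 fwd↓16

(row, col, cycle) = (1, 0, 2)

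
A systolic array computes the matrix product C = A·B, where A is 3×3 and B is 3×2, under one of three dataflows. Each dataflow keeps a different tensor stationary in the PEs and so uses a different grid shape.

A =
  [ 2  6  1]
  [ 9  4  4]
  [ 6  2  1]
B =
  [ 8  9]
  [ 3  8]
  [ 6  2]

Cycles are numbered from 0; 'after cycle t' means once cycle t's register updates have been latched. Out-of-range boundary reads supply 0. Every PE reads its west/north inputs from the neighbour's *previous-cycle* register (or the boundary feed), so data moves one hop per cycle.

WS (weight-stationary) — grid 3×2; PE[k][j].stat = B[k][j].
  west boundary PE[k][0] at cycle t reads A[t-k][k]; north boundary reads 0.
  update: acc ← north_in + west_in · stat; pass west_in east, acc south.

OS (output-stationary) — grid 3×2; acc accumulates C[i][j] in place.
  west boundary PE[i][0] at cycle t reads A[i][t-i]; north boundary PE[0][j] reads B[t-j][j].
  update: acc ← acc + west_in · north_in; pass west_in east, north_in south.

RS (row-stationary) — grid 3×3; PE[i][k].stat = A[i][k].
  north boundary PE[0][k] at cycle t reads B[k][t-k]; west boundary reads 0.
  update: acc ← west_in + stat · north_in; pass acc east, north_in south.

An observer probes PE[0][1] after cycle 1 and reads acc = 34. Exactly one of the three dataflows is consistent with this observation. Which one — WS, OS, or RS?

Under WS (3×2), PE[0][1]:
  cycle 0: PE[0][1] → acc 0, east 0, south 0
  cycle 1: PE[0][1] → acc 18, east 2, south 18
Under OS (3×2), PE[0][1]:
  cycle 0: PE[0][1] → acc 0, east 0, south 0
  cycle 1: PE[0][1] → acc 18, east 2, south 9
Under RS (3×3), PE[0][1]:
  cycle 0: PE[0][1] → acc 0, east 0, south 0
  cycle 1: PE[0][1] → acc 34, east 34, south 3

dataflow = RS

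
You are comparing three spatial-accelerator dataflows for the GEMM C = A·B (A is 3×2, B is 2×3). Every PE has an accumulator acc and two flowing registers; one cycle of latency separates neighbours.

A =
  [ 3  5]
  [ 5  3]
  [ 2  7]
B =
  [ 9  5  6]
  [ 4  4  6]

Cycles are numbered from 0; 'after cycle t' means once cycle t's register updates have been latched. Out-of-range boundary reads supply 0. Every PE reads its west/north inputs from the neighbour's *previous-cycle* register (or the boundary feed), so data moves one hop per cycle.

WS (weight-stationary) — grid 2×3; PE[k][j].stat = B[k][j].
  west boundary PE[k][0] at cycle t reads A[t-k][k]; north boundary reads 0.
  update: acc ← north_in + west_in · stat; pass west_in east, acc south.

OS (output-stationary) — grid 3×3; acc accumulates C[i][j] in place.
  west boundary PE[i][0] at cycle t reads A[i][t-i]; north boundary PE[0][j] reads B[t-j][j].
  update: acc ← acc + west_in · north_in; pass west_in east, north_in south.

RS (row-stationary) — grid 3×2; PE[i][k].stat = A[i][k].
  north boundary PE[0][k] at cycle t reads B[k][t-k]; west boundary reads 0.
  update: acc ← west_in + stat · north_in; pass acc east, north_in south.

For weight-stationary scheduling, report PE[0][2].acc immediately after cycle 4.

Tracing WS — 2×3 array, target PE[0][2]:
  [0] (0,1) acc=0 (h:0 v:0)
  [0] (0,2) acc=0 (h:0 v:0)
  [1] (0,1) acc=15 (h:3 v:15)
  [1] (0,2) acc=0 (h:0 v:0)
  [2] (0,1) acc=25 (h:5 v:25)
  [2] (0,2) acc=18 (h:3 v:18)
  [3] (0,1) acc=10 (h:2 v:10)
  [3] (0,2) acc=30 (h:5 v:30)
  [4] (0,1) acc=0 (h:0 v:0)
  [4] (0,2) acc=12 (h:2 v:12)

PE[0][2].acc = 12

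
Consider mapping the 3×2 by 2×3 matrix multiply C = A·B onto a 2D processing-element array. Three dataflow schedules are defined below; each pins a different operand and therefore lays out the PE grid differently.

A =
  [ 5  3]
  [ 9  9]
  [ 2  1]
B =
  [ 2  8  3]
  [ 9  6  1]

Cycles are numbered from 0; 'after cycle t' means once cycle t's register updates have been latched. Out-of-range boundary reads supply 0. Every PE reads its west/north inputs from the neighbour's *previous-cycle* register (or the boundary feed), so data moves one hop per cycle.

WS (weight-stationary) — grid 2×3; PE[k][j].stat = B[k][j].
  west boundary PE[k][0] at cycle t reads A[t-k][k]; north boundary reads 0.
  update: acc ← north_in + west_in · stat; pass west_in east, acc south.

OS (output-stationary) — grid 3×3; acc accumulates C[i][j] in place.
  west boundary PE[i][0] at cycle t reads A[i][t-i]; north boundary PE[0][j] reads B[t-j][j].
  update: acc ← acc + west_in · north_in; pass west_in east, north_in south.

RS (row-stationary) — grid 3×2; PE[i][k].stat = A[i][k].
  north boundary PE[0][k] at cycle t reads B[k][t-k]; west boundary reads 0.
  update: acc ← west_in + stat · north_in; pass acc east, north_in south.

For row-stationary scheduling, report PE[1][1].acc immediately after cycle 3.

PE[1][1].acc = 126

RS 3×2: PE[1][1] cycle-by-cycle (with neighbour feeds):
  step 0 · PE0,1: acc=0; fwd→0 fwd↓0
  step 0 · PE1,0: acc=0; fwd→0 fwd↓0
  step 0 · PE1,1: acc=0; fwd→0 fwd↓0
  step 1 · PE0,1: acc=37; fwd→37 fwd↓9
  step 1 · PE1,0: acc=18; fwd→18 fwd↓2
  step 1 · PE1,1: acc=0; fwd→0 fwd↓0
  step 2 · PE0,1: acc=58; fwd→58 fwd↓6
  step 2 · PE1,0: acc=72; fwd→72 fwd↓8
  step 2 · PE1,1: acc=99; fwd→99 fwd↓9
  step 3 · PE0,1: acc=18; fwd→18 fwd↓1
  step 3 · PE1,0: acc=27; fwd→27 fwd↓3
  step 3 · PE1,1: acc=126; fwd→126 fwd↓6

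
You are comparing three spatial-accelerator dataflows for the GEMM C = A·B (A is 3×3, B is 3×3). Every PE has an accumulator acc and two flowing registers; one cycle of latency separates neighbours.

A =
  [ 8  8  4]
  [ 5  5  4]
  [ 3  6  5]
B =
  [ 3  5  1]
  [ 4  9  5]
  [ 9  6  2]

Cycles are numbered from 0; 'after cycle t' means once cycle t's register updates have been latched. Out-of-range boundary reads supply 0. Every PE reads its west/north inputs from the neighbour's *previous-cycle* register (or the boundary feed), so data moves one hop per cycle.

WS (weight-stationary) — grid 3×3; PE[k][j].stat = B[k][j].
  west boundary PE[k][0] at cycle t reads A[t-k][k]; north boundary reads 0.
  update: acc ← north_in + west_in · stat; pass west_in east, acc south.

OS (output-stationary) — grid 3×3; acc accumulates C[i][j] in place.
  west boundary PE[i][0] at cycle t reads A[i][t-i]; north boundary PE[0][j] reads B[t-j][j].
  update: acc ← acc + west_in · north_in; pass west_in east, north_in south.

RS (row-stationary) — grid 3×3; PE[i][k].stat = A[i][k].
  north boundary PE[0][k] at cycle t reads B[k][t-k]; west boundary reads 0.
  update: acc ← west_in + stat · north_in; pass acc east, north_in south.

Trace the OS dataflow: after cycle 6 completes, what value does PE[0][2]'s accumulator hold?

OS (3×3). Following PE[0][2] plus its west/north inputs:
  0: (0,1).acc=0  regs=<0,0>
  0: (0,2).acc=0  regs=<0,0>
  1: (0,1).acc=40  regs=<8,5>
  1: (0,2).acc=0  regs=<0,0>
  2: (0,1).acc=112  regs=<8,9>
  2: (0,2).acc=8  regs=<8,1>
  3: (0,1).acc=136  regs=<4,6>
  3: (0,2).acc=48  regs=<8,5>
  4: (0,1).acc=136  regs=<0,0>
  4: (0,2).acc=56  regs=<4,2>
  5: (0,1).acc=136  regs=<0,0>
  5: (0,2).acc=56  regs=<0,0>
  6: (0,1).acc=136  regs=<0,0>
  6: (0,2).acc=56  regs=<0,0>

PE[0][2].acc = 56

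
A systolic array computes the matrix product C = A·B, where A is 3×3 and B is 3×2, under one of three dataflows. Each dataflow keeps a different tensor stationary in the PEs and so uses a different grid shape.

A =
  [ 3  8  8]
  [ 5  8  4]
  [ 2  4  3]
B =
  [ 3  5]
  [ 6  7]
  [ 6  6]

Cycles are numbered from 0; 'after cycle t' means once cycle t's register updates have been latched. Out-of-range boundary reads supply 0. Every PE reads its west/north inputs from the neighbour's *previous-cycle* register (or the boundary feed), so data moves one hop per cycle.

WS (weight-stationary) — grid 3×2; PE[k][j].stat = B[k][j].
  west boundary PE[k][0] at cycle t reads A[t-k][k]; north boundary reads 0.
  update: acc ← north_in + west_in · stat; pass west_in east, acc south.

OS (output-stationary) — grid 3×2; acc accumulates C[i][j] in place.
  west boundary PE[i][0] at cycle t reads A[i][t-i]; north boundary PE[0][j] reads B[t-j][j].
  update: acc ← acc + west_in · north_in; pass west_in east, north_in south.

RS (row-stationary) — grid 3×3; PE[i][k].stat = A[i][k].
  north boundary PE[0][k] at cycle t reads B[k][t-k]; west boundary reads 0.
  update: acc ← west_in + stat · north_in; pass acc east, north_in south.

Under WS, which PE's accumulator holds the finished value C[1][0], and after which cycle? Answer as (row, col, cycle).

(row, col, cycle) = (2, 0, 3)

WS — PE[2][0] is where C[1][0] collects:
  0: (2,0).acc=0  regs=<0,0>
  1: (2,0).acc=0  regs=<0,0>
  2: (2,0).acc=105  regs=<8,105>
  3: (2,0).acc=87  regs=<4,87>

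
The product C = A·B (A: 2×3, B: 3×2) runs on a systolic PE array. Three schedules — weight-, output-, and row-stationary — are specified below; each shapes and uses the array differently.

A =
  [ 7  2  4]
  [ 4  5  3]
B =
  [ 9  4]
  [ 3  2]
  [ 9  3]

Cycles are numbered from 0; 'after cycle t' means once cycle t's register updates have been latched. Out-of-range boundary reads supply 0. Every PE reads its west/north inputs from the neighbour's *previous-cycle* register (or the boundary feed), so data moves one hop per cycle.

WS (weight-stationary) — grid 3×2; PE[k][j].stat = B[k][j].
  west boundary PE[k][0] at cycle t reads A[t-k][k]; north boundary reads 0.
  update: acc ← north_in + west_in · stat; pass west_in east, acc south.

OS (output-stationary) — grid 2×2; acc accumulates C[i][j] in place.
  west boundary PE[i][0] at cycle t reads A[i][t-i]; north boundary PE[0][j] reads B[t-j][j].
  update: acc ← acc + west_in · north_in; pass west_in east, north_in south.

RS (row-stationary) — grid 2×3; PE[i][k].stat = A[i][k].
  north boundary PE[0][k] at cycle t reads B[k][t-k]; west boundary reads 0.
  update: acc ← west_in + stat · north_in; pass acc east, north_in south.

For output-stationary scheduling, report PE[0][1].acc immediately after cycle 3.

OS on a 2×2 grid — tracing PE[0][1] and its feeders:
  @0  [0,0]  acc 63  |  →7  ↓9
  @0  [0,1]  acc 0  |  →0  ↓0
  @1  [0,0]  acc 69  |  →2  ↓3
  @1  [0,1]  acc 28  |  →7  ↓4
  @2  [0,0]  acc 105  |  →4  ↓9
  @2  [0,1]  acc 32  |  →2  ↓2
  @3  [0,0]  acc 105  |  →0  ↓0
  @3  [0,1]  acc 44  |  →4  ↓3

PE[0][1].acc = 44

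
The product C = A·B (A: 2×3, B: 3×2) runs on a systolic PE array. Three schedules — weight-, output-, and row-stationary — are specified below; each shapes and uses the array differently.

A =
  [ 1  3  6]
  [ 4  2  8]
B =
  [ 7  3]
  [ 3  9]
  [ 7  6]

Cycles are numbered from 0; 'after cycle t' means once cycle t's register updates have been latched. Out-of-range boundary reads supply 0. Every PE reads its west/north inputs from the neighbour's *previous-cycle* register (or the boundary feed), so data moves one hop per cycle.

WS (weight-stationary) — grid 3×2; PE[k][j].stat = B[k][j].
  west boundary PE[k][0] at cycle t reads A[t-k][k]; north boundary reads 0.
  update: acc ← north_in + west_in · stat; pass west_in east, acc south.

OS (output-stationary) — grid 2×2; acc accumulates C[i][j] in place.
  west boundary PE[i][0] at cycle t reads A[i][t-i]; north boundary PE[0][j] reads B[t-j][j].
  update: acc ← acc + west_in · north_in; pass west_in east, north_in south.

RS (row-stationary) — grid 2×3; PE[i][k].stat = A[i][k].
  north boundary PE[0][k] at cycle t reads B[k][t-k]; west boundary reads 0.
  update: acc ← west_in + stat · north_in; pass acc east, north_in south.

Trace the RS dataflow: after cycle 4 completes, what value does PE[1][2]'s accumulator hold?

RS on a 2×3 grid — tracing PE[1][2] and its feeders:
  [0] (0,2) acc=0 (h:0 v:0)
  [0] (1,1) acc=0 (h:0 v:0)
  [0] (1,2) acc=0 (h:0 v:0)
  [1] (0,2) acc=0 (h:0 v:0)
  [1] (1,1) acc=0 (h:0 v:0)
  [1] (1,2) acc=0 (h:0 v:0)
  [2] (0,2) acc=58 (h:58 v:7)
  [2] (1,1) acc=34 (h:34 v:3)
  [2] (1,2) acc=0 (h:0 v:0)
  [3] (0,2) acc=66 (h:66 v:6)
  [3] (1,1) acc=30 (h:30 v:9)
  [3] (1,2) acc=90 (h:90 v:7)
  [4] (0,2) acc=0 (h:0 v:0)
  [4] (1,1) acc=0 (h:0 v:0)
  [4] (1,2) acc=78 (h:78 v:6)

PE[1][2].acc = 78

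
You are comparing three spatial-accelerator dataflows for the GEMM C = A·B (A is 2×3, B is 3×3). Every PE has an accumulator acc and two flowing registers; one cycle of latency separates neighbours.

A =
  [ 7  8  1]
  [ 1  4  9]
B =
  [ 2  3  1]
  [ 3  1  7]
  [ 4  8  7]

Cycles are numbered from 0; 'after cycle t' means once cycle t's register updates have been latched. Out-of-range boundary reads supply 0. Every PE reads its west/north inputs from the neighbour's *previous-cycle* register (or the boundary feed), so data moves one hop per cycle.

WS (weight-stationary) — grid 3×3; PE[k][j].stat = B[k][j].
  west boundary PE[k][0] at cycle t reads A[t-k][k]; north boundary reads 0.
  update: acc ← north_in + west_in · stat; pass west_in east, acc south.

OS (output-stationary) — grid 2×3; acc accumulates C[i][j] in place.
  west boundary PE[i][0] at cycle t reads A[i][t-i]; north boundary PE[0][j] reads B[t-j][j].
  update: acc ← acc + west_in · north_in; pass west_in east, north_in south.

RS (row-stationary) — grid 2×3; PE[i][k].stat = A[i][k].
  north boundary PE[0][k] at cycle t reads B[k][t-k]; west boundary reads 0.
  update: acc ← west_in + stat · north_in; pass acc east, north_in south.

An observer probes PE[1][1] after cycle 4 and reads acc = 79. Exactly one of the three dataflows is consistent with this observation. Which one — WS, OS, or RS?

— WS: 3×3; PE[1][1] trace:
  [0] (1,1) acc=0 (h:0 v:0)
  [1] (1,1) acc=0 (h:0 v:0)
  [2] (1,1) acc=29 (h:8 v:29)
  [3] (1,1) acc=7 (h:4 v:7)
  [4] (1,1) acc=0 (h:0 v:0)
— OS: 2×3; PE[1][1] trace:
  [0] (1,1) acc=0 (h:0 v:0)
  [1] (1,1) acc=0 (h:0 v:0)
  [2] (1,1) acc=3 (h:1 v:3)
  [3] (1,1) acc=7 (h:4 v:1)
  [4] (1,1) acc=79 (h:9 v:8)
— RS: 2×3; PE[1][1] trace:
  [0] (1,1) acc=0 (h:0 v:0)
  [1] (1,1) acc=0 (h:0 v:0)
  [2] (1,1) acc=14 (h:14 v:3)
  [3] (1,1) acc=7 (h:7 v:1)
  [4] (1,1) acc=29 (h:29 v:7)

dataflow = OS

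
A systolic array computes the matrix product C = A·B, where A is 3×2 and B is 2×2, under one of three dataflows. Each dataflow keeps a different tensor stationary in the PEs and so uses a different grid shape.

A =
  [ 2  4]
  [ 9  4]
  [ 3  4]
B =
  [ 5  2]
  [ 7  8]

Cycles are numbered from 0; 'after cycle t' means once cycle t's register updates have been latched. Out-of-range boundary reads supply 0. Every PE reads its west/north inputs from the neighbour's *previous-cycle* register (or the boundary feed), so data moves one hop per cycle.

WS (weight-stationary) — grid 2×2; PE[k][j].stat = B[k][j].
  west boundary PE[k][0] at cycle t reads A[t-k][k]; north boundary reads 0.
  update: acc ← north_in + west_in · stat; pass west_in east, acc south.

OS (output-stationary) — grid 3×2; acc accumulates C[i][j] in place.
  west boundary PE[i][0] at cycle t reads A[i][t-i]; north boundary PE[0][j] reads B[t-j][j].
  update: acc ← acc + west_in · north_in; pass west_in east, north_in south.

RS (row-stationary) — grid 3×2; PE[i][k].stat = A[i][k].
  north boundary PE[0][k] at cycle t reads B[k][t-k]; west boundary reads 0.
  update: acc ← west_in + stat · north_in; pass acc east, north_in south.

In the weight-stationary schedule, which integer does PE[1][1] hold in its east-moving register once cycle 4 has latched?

WS (2×2). Following PE[1][1] plus its west/north inputs:
  cycle 0: PE[0][1] → acc 0, east 0, south 0
  cycle 0: PE[1][0] → acc 0, east 0, south 0
  cycle 0: PE[1][1] → acc 0, east 0, south 0
  cycle 1: PE[0][1] → acc 4, east 2, south 4
  cycle 1: PE[1][0] → acc 38, east 4, south 38
  cycle 1: PE[1][1] → acc 0, east 0, south 0
  cycle 2: PE[0][1] → acc 18, east 9, south 18
  cycle 2: PE[1][0] → acc 73, east 4, south 73
  cycle 2: PE[1][1] → acc 36, east 4, south 36
  cycle 3: PE[0][1] → acc 6, east 3, south 6
  cycle 3: PE[1][0] → acc 43, east 4, south 43
  cycle 3: PE[1][1] → acc 50, east 4, south 50
  cycle 4: PE[0][1] → acc 0, east 0, south 0
  cycle 4: PE[1][0] → acc 0, east 0, south 0
  cycle 4: PE[1][1] → acc 38, east 4, south 38

register = 4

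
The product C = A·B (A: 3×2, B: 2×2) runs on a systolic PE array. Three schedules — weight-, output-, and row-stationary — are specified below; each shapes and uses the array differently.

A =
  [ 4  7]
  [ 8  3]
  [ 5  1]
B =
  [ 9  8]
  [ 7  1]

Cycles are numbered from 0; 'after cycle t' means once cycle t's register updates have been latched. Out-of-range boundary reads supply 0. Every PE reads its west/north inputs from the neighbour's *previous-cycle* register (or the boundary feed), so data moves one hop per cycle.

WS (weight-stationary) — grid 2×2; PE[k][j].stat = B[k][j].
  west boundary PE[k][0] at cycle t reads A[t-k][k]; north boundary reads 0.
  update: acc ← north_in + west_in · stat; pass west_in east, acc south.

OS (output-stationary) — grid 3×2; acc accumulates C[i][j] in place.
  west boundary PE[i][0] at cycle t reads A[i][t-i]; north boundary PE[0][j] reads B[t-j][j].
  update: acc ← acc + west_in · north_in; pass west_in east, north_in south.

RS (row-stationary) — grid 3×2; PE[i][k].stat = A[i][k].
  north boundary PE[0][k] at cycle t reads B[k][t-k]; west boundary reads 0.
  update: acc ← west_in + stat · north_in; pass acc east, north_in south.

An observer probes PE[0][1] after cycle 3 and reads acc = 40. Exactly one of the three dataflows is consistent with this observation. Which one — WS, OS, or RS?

dataflow = WS

— WS: 2×2; PE[0][1] trace:
  [0] (0,1) acc=0 (h:0 v:0)
  [1] (0,1) acc=32 (h:4 v:32)
  [2] (0,1) acc=64 (h:8 v:64)
  [3] (0,1) acc=40 (h:5 v:40)
— OS: 3×2; PE[0][1] trace:
  [0] (0,1) acc=0 (h:0 v:0)
  [1] (0,1) acc=32 (h:4 v:8)
  [2] (0,1) acc=39 (h:7 v:1)
  [3] (0,1) acc=39 (h:0 v:0)
— RS: 3×2; PE[0][1] trace:
  [0] (0,1) acc=0 (h:0 v:0)
  [1] (0,1) acc=85 (h:85 v:7)
  [2] (0,1) acc=39 (h:39 v:1)
  [3] (0,1) acc=0 (h:0 v:0)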